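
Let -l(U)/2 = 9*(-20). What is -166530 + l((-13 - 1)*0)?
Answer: -166170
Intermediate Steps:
l(U) = 360 (l(U) = -18*(-20) = -2*(-180) = 360)
-166530 + l((-13 - 1)*0) = -166530 + 360 = -166170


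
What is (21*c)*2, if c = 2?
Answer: 84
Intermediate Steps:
(21*c)*2 = (21*2)*2 = 42*2 = 84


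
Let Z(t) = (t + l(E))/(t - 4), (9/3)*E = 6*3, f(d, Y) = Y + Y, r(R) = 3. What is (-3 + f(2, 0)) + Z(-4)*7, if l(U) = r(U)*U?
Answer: -61/4 ≈ -15.250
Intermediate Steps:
f(d, Y) = 2*Y
E = 6 (E = (6*3)/3 = (⅓)*18 = 6)
l(U) = 3*U
Z(t) = (18 + t)/(-4 + t) (Z(t) = (t + 3*6)/(t - 4) = (t + 18)/(-4 + t) = (18 + t)/(-4 + t))
(-3 + f(2, 0)) + Z(-4)*7 = (-3 + 2*0) + ((18 - 4)/(-4 - 4))*7 = (-3 + 0) + (14/(-8))*7 = -3 - ⅛*14*7 = -3 - 7/4*7 = -3 - 49/4 = -61/4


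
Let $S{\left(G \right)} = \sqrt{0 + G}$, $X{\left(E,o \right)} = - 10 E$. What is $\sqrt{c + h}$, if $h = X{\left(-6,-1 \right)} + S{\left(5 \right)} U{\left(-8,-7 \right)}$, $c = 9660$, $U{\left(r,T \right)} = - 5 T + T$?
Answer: $2 \sqrt{2430 + 7 \sqrt{5}} \approx 98.907$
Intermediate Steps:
$S{\left(G \right)} = \sqrt{G}$
$U{\left(r,T \right)} = - 4 T$
$h = 60 + 28 \sqrt{5}$ ($h = \left(-10\right) \left(-6\right) + \sqrt{5} \left(\left(-4\right) \left(-7\right)\right) = 60 + \sqrt{5} \cdot 28 = 60 + 28 \sqrt{5} \approx 122.61$)
$\sqrt{c + h} = \sqrt{9660 + \left(60 + 28 \sqrt{5}\right)} = \sqrt{9720 + 28 \sqrt{5}}$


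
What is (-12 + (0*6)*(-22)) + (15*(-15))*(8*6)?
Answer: -10812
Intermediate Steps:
(-12 + (0*6)*(-22)) + (15*(-15))*(8*6) = (-12 + 0*(-22)) - 225*48 = (-12 + 0) - 10800 = -12 - 10800 = -10812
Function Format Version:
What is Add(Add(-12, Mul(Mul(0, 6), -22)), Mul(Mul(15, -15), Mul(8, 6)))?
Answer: -10812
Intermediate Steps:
Add(Add(-12, Mul(Mul(0, 6), -22)), Mul(Mul(15, -15), Mul(8, 6))) = Add(Add(-12, Mul(0, -22)), Mul(-225, 48)) = Add(Add(-12, 0), -10800) = Add(-12, -10800) = -10812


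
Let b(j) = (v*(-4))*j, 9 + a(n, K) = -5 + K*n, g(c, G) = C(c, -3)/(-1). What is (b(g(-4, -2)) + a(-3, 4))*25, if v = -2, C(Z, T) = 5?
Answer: -1650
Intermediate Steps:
g(c, G) = -5 (g(c, G) = 5/(-1) = 5*(-1) = -5)
a(n, K) = -14 + K*n (a(n, K) = -9 + (-5 + K*n) = -14 + K*n)
b(j) = 8*j (b(j) = (-2*(-4))*j = 8*j)
(b(g(-4, -2)) + a(-3, 4))*25 = (8*(-5) + (-14 + 4*(-3)))*25 = (-40 + (-14 - 12))*25 = (-40 - 26)*25 = -66*25 = -1650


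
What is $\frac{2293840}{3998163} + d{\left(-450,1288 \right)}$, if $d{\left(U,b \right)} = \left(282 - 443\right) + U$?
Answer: $- \frac{2440583753}{3998163} \approx -610.43$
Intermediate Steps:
$d{\left(U,b \right)} = -161 + U$
$\frac{2293840}{3998163} + d{\left(-450,1288 \right)} = \frac{2293840}{3998163} - 611 = - \frac{2440583753}{3998163}$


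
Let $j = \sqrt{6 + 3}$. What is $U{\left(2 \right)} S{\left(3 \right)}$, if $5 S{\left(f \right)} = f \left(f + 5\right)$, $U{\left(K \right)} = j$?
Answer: $\frac{72}{5} \approx 14.4$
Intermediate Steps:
$j = 3$ ($j = \sqrt{9} = 3$)
$U{\left(K \right)} = 3$
$S{\left(f \right)} = \frac{f \left(5 + f\right)}{5}$ ($S{\left(f \right)} = \frac{f \left(f + 5\right)}{5} = \frac{f \left(5 + f\right)}{5}$)
$U{\left(2 \right)} S{\left(3 \right)} = 3 \cdot \frac{1}{5} \cdot 3 \left(5 + 3\right) = 3 \cdot \frac{1}{5} \cdot 3 \cdot 8 = 3 \cdot \frac{24}{5} = \frac{72}{5}$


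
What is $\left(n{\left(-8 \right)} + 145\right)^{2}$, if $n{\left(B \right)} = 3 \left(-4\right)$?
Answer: $17689$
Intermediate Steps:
$n{\left(B \right)} = -12$
$\left(n{\left(-8 \right)} + 145\right)^{2} = \left(-12 + 145\right)^{2} = 133^{2} = 17689$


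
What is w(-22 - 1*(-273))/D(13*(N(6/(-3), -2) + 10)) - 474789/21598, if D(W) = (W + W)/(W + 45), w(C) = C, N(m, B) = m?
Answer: 354493745/2246192 ≈ 157.82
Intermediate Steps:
D(W) = 2*W/(45 + W) (D(W) = (2*W)/(45 + W) = 2*W/(45 + W))
w(-22 - 1*(-273))/D(13*(N(6/(-3), -2) + 10)) - 474789/21598 = (-22 - 1*(-273))/((2*(13*(6/(-3) + 10))/(45 + 13*(6/(-3) + 10)))) - 474789/21598 = (-22 + 273)/((2*(13*(6*(-⅓) + 10))/(45 + 13*(6*(-⅓) + 10)))) - 474789*1/21598 = 251/((2*(13*(-2 + 10))/(45 + 13*(-2 + 10)))) - 474789/21598 = 251/((2*(13*8)/(45 + 13*8))) - 474789/21598 = 251/((2*104/(45 + 104))) - 474789/21598 = 251/((2*104/149)) - 474789/21598 = 251/((2*104*(1/149))) - 474789/21598 = 251/(208/149) - 474789/21598 = 251*(149/208) - 474789/21598 = 37399/208 - 474789/21598 = 354493745/2246192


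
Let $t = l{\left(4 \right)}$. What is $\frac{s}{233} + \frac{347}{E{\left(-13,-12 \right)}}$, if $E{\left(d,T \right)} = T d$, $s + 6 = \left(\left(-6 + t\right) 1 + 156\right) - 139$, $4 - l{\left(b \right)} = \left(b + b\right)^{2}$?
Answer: $\frac{72271}{36348} \approx 1.9883$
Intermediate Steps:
$l{\left(b \right)} = 4 - 4 b^{2}$ ($l{\left(b \right)} = 4 - \left(b + b\right)^{2} = 4 - \left(2 b\right)^{2} = 4 - 4 b^{2}$)
$t = -60$ ($t = 4 - 4 \cdot 4^{2} = 4 - 64 = -60$)
$s = -55$ ($s = -6 - \left(-17 - \left(-6 - 60\right) 1\right) = -6 + \left(\left(\left(-66\right) 1 + 156\right) - 139\right) = -6 + \left(\left(-66 + 156\right) - 139\right) = -6 + \left(90 - 139\right) = -6 - 49 = -55$)
$\frac{s}{233} + \frac{347}{E{\left(-13,-12 \right)}} = - \frac{55}{233} + \frac{347}{\left(-12\right) \left(-13\right)} = \left(-55\right) \frac{1}{233} + \frac{347}{156} = - \frac{55}{233} + 347 \cdot \frac{1}{156} = - \frac{55}{233} + \frac{347}{156} = \frac{72271}{36348}$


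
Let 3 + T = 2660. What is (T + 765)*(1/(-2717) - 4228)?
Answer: -39310146294/2717 ≈ -1.4468e+7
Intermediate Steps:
T = 2657 (T = -3 + 2660 = 2657)
(T + 765)*(1/(-2717) - 4228) = (2657 + 765)*(1/(-2717) - 4228) = 3422*(-1/2717 - 4228) = 3422*(-11487477/2717) = -39310146294/2717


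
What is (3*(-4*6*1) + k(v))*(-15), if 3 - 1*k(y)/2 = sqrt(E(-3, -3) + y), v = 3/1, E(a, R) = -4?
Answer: 990 + 30*I ≈ 990.0 + 30.0*I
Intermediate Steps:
v = 3 (v = 3*1 = 3)
k(y) = 6 - 2*sqrt(-4 + y)
(3*(-4*6*1) + k(v))*(-15) = (3*(-4*6*1) + (6 - 2*sqrt(-4 + 3)))*(-15) = (3*(-24*1) + (6 - 2*I))*(-15) = (3*(-24) + (6 - 2*I))*(-15) = (-72 + (6 - 2*I))*(-15) = (-66 - 2*I)*(-15) = 990 + 30*I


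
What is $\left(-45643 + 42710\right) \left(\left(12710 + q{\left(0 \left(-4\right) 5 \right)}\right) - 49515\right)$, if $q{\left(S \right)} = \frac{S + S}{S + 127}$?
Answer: $107949065$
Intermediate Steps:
$q{\left(S \right)} = \frac{2 S}{127 + S}$
$\left(-45643 + 42710\right) \left(\left(12710 + q{\left(0 \left(-4\right) 5 \right)}\right) - 49515\right) = \left(-45643 + 42710\right) \left(\left(12710 + \frac{2 \cdot 0 \left(-4\right) 5}{127 + 0 \left(-4\right) 5}\right) - 49515\right) = - 2933 \left(\left(12710 + \frac{2 \cdot 0 \cdot 5}{127 + 0 \cdot 5}\right) - 49515\right) = - 2933 \left(\left(12710 + 2 \cdot 0 \frac{1}{127 + 0}\right) - 49515\right) = - 2933 \left(\left(12710 + 2 \cdot 0 \cdot \frac{1}{127}\right) - 49515\right) = - 2933 \left(\left(12710 + 0\right) - 49515\right) = - 2933 \left(12710 - 49515\right) = \left(-2933\right) \left(-36805\right) = 107949065$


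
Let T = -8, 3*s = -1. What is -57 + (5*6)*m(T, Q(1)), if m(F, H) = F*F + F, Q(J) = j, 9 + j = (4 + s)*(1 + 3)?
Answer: 1623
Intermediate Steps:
s = -⅓ (s = (⅓)*(-1) = -⅓ ≈ -0.33333)
j = 17/3 (j = -9 + (4 - ⅓)*(1 + 3) = -9 + (11/3)*4 = -9 + 44/3 = 17/3 ≈ 5.6667)
Q(J) = 17/3
m(F, H) = F + F² (m(F, H) = F² + F = F + F²)
-57 + (5*6)*m(T, Q(1)) = -57 + (5*6)*(-8*(1 - 8)) = -57 + 30*(-8*(-7)) = -57 + 30*56 = -57 + 1680 = 1623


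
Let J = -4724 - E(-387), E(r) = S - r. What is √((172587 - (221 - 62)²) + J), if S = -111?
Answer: √142306 ≈ 377.23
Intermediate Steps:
E(r) = -111 - r
J = -5000 (J = -4724 - (-111 - 1*(-387)) = -4724 - (-111 + 387) = -4724 - 1*276 = -4724 - 276 = -5000)
√((172587 - (221 - 62)²) + J) = √((172587 - (221 - 62)²) - 5000) = √((172587 - 1*159²) - 5000) = √((172587 - 1*25281) - 5000) = √((172587 - 25281) - 5000) = √(147306 - 5000) = √142306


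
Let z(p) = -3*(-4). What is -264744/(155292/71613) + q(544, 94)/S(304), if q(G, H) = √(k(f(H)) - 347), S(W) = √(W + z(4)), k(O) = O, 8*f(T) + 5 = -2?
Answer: -1579926006/12941 + 11*I*√3634/632 ≈ -1.2209e+5 + 1.0492*I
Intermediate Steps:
f(T) = -7/8 (f(T) = -5/8 + (⅛)*(-2) = -5/8 - ¼ = -7/8)
z(p) = 12
S(W) = √(12 + W) (S(W) = √(W + 12) = √(12 + W))
q(G, H) = 11*I*√46/4 (q(G, H) = √(-7/8 - 347) = √(-2783/8) = 11*I*√46/4)
-264744/(155292/71613) + q(544, 94)/S(304) = -264744/(155292/71613) + (11*I*√46/4)/(√(12 + 304)) = -264744/(155292*(1/71613)) + (11*I*√46/4)/(√316) = -264744/51764/23871 + (11*I*√46/4)/((2*√79)) = -264744*23871/51764 + (11*I*√46/4)*(√79/158) = -1579926006/12941 + 11*I*√3634/632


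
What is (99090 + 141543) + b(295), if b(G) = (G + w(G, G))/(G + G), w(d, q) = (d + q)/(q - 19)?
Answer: 66414847/276 ≈ 2.4063e+5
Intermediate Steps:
w(d, q) = (d + q)/(-19 + q)
b(G) = (G + 2*G/(-19 + G))/(2*G) (b(G) = (G + (G + G)/(-19 + G))/(G + G) = (G + (2*G)/(-19 + G))/((2*G)) = (G + 2*G/(-19 + G))*(1/(2*G)) = (G + 2*G/(-19 + G))/(2*G))
(99090 + 141543) + b(295) = (99090 + 141543) + (-17 + 295)/(2*(-19 + 295)) = 240633 + (½)*278/276 = 240633 + (½)*(1/276)*278 = 240633 + 139/276 = 66414847/276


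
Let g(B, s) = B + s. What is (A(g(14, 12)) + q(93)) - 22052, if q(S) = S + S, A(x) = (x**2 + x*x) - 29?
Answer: -20543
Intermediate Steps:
A(x) = -29 + 2*x**2 (A(x) = (x**2 + x**2) - 29 = 2*x**2 - 29 = -29 + 2*x**2)
q(S) = 2*S
(A(g(14, 12)) + q(93)) - 22052 = ((-29 + 2*(14 + 12)**2) + 2*93) - 22052 = ((-29 + 2*26**2) + 186) - 22052 = ((-29 + 2*676) + 186) - 22052 = ((-29 + 1352) + 186) - 22052 = (1323 + 186) - 22052 = 1509 - 22052 = -20543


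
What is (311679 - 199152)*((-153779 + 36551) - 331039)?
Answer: -50442140709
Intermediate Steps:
(311679 - 199152)*((-153779 + 36551) - 331039) = 112527*(-117228 - 331039) = 112527*(-448267) = -50442140709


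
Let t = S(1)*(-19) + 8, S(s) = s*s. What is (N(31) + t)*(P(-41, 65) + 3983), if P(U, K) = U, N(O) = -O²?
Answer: -3831624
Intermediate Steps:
S(s) = s²
t = -11 (t = 1²*(-19) + 8 = 1*(-19) + 8 = -19 + 8 = -11)
(N(31) + t)*(P(-41, 65) + 3983) = (-1*31² - 11)*(-41 + 3983) = (-1*961 - 11)*3942 = (-961 - 11)*3942 = -972*3942 = -3831624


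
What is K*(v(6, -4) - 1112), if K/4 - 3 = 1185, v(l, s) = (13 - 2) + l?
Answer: -5203440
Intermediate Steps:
v(l, s) = 11 + l
K = 4752 (K = 12 + 4*1185 = 12 + 4740 = 4752)
K*(v(6, -4) - 1112) = 4752*((11 + 6) - 1112) = 4752*(17 - 1112) = 4752*(-1095) = -5203440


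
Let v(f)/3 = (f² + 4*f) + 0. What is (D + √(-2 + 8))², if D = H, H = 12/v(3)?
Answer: 2662/441 + 8*√6/21 ≈ 6.9694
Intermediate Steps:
v(f) = 3*f² + 12*f (v(f) = 3*((f² + 4*f) + 0) = 3*(f² + 4*f) = 3*f² + 12*f)
H = 4/21 (H = 12/((3*3*(4 + 3))) = 12/((3*3*7)) = 12/63 = 12*(1/63) = 4/21 ≈ 0.19048)
D = 4/21 ≈ 0.19048
(D + √(-2 + 8))² = (4/21 + √(-2 + 8))² = (4/21 + √6)²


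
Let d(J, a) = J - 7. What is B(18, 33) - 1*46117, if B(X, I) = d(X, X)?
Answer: -46106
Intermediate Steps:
d(J, a) = -7 + J
B(X, I) = -7 + X
B(18, 33) - 1*46117 = (-7 + 18) - 1*46117 = 11 - 46117 = -46106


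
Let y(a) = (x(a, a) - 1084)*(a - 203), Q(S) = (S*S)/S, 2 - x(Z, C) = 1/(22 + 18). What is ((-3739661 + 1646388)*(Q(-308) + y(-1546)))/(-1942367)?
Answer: 22633110310811/11099240 ≈ 2.0392e+6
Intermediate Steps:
x(Z, C) = 79/40 (x(Z, C) = 2 - 1/(22 + 18) = 2 - 1/40 = 79/40)
Q(S) = S (Q(S) = S²/S = S)
y(a) = 8786043/40 - 43281*a/40 (y(a) = (79/40 - 1084)*(a - 203) = -43281*(-203 + a)/40 = 8786043/40 - 43281*a/40)
((-3739661 + 1646388)*(Q(-308) + y(-1546)))/(-1942367) = ((-3739661 + 1646388)*(-308 + (8786043/40 - 43281/40*(-1546))))/(-1942367) = -2093273*(-308 + (8786043/40 + 33456213/20))*(-1/1942367) = -2093273*(-308 + 75698469/40)*(-1/1942367) = -2093273*75686149/40*(-1/1942367) = -158431772175677/40*(-1/1942367) = 22633110310811/11099240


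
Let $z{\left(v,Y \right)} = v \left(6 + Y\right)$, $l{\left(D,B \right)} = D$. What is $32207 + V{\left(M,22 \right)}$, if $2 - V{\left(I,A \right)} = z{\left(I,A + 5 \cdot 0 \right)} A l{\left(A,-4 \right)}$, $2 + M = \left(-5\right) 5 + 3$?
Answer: $357457$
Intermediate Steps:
$M = -24$ ($M = -2 + \left(\left(-5\right) 5 + 3\right) = -2 + \left(-25 + 3\right) = -2 - 22 = -24$)
$V{\left(I,A \right)} = 2 - I A^{2} \left(6 + A\right)$ ($V{\left(I,A \right)} = 2 - I \left(6 + \left(A + 5 \cdot 0\right)\right) A A = 2 - I \left(6 + \left(A + 0\right)\right) A A = 2 - I \left(6 + A\right) A A = 2 - A I \left(6 + A\right) A = 2 - I A^{2} \left(6 + A\right)$)
$32207 + V{\left(M,22 \right)} = 32207 - \left(-2 - 24 \cdot 22^{2} \left(6 + 22\right)\right) = 32207 - \left(-2 - 11616 \cdot 28\right) = 32207 + \left(2 + 325248\right) = 32207 + 325250 = 357457$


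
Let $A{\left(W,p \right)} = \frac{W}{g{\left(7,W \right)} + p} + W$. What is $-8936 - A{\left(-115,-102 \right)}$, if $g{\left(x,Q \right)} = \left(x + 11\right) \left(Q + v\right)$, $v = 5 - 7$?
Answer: $- \frac{846821}{96} \approx -8821.0$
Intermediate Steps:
$v = -2$ ($v = 5 - 7 = -2$)
$g{\left(x,Q \right)} = \left(-2 + Q\right) \left(11 + x\right)$ ($g{\left(x,Q \right)} = \left(x + 11\right) \left(Q - 2\right) = \left(11 + x\right) \left(-2 + Q\right) = \left(-2 + Q\right) \left(11 + x\right)$)
$A{\left(W,p \right)} = W + \frac{W}{-36 + p + 18 W}$ ($A{\left(W,p \right)} = \frac{W}{\left(-22 - 14 + 11 W + W 7\right) + p} + W = \frac{W}{\left(-22 - 14 + 11 W + 7 W\right) + p} + W = \frac{W}{\left(-36 + 18 W\right) + p} + W = \frac{W}{-36 + p + 18 W} + W = W + \frac{W}{-36 + p + 18 W}$)
$-8936 - A{\left(-115,-102 \right)} = -8936 - - \frac{115 \left(-35 - 102 + 18 \left(-115\right)\right)}{-36 - 102 + 18 \left(-115\right)} = -8936 - - \frac{115 \left(-35 - 102 - 2070\right)}{-36 - 102 - 2070} = -8936 - \left(-115\right) \frac{1}{-2208} \left(-2207\right) = -8936 - \left(-115\right) \left(- \frac{1}{2208}\right) \left(-2207\right) = -8936 - - \frac{11035}{96} = -8936 + \frac{11035}{96} = - \frac{846821}{96}$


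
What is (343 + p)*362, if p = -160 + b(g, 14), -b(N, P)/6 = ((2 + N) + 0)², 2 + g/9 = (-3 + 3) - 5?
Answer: -8015766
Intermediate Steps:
g = -63 (g = -18 + 9*((-3 + 3) - 5) = -18 + 9*(0 - 5) = -18 + 9*(-5) = -18 - 45 = -63)
b(N, P) = -6*(2 + N)² (b(N, P) = -6*((2 + N) + 0)² = -6*(2 + N)²)
p = -22486 (p = -160 - 6*(2 - 63)² = -160 - 6*(-61)² = -160 - 6*3721 = -160 - 22326 = -22486)
(343 + p)*362 = (343 - 22486)*362 = -22143*362 = -8015766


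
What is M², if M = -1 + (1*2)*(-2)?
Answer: 25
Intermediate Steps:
M = -5 (M = -1 + 2*(-2) = -1 - 4 = -5)
M² = (-5)² = 25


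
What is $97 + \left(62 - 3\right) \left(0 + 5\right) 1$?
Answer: $392$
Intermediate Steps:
$97 + \left(62 - 3\right) \left(0 + 5\right) 1 = 97 + 59 \cdot 5 \cdot 1 = 97 + 59 \cdot 5 = 97 + 295 = 392$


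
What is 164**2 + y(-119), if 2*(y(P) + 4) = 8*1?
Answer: 26896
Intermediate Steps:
y(P) = 0 (y(P) = -4 + (8*1)/2 = -4 + (1/2)*8 = -4 + 4 = 0)
164**2 + y(-119) = 164**2 + 0 = 26896 + 0 = 26896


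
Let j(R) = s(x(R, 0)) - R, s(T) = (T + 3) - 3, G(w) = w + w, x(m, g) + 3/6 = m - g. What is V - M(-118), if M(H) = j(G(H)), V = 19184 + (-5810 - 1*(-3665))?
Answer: 34079/2 ≈ 17040.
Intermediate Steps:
V = 17039 (V = 19184 + (-5810 + 3665) = 19184 - 2145 = 17039)
x(m, g) = -½ + m - g (x(m, g) = -½ + (m - g) = -½ + m - g)
G(w) = 2*w
s(T) = T (s(T) = (3 + T) - 3 = T)
j(R) = -½ (j(R) = (-½ + R - 1*0) - R = (-½ + R + 0) - R = (-½ + R) - R = -½)
M(H) = -½
V - M(-118) = 17039 - 1*(-½) = 17039 + ½ = 34079/2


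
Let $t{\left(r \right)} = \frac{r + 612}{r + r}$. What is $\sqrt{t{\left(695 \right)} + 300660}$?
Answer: $\frac{\sqrt{580907002730}}{1390} \approx 548.33$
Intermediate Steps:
$t{\left(r \right)} = \frac{612 + r}{2 r}$
$\sqrt{t{\left(695 \right)} + 300660} = \sqrt{\frac{612 + 695}{2 \cdot 695} + 300660} = \sqrt{\frac{1}{2} \cdot \frac{1}{695} \cdot 1307 + 300660} = \sqrt{\frac{1307}{1390} + 300660} = \sqrt{\frac{417918707}{1390}} = \frac{\sqrt{580907002730}}{1390}$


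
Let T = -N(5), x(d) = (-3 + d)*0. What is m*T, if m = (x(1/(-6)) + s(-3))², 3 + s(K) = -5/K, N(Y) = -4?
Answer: 64/9 ≈ 7.1111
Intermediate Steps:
s(K) = -3 - 5/K
x(d) = 0
T = 4 (T = -1*(-4) = 4)
m = 16/9 (m = (0 + (-3 - 5/(-3)))² = (0 + (-3 - 5*(-⅓)))² = (0 + (-3 + 5/3))² = (0 - 4/3)² = (-4/3)² = 16/9 ≈ 1.7778)
m*T = (16/9)*4 = 64/9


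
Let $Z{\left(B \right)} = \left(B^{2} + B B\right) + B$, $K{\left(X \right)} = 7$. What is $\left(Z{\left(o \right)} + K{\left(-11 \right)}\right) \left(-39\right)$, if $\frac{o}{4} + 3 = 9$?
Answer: $-46137$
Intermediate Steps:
$o = 24$ ($o = -12 + 4 \cdot 9 = -12 + 36 = 24$)
$Z{\left(B \right)} = B + 2 B^{2}$ ($Z{\left(B \right)} = \left(B^{2} + B^{2}\right) + B = 2 B^{2} + B = B + 2 B^{2}$)
$\left(Z{\left(o \right)} + K{\left(-11 \right)}\right) \left(-39\right) = \left(24 \left(1 + 2 \cdot 24\right) + 7\right) \left(-39\right) = \left(24 \left(1 + 48\right) + 7\right) \left(-39\right) = \left(24 \cdot 49 + 7\right) \left(-39\right) = \left(1176 + 7\right) \left(-39\right) = 1183 \left(-39\right) = -46137$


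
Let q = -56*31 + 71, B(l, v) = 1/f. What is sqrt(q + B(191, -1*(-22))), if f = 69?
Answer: 2*I*sqrt(1981749)/69 ≈ 40.804*I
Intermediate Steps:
B(l, v) = 1/69
q = -1665 (q = -1736 + 71 = -1665)
sqrt(q + B(191, -1*(-22))) = sqrt(-1665 + 1/69) = sqrt(-114884/69) = 2*I*sqrt(1981749)/69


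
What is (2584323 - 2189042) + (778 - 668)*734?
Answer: 476021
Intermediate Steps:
(2584323 - 2189042) + (778 - 668)*734 = 395281 + 110*734 = 395281 + 80740 = 476021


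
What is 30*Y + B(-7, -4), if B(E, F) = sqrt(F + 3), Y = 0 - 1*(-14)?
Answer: 420 + I ≈ 420.0 + 1.0*I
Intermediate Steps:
Y = 14 (Y = 0 + 14 = 14)
B(E, F) = sqrt(3 + F)
30*Y + B(-7, -4) = 30*14 + sqrt(3 - 4) = 420 + sqrt(-1) = 420 + I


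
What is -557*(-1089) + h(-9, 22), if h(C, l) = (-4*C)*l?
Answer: 607365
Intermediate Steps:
h(C, l) = -4*C*l
-557*(-1089) + h(-9, 22) = -557*(-1089) - 4*(-9)*22 = 606573 + 792 = 607365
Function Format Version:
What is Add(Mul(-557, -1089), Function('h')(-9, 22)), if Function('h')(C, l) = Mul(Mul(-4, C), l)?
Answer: 607365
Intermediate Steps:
Function('h')(C, l) = Mul(-4, C, l)
Add(Mul(-557, -1089), Function('h')(-9, 22)) = Add(Mul(-557, -1089), Mul(-4, -9, 22)) = Add(606573, 792) = 607365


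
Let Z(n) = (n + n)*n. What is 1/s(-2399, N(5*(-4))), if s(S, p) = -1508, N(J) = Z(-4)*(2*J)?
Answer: -1/1508 ≈ -0.00066313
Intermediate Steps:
Z(n) = 2*n² (Z(n) = (2*n)*n = 2*n²)
N(J) = 64*J (N(J) = (2*(-4)²)*(2*J) = (2*16)*(2*J) = 32*(2*J) = 64*J)
1/s(-2399, N(5*(-4))) = 1/(-1508) = -1/1508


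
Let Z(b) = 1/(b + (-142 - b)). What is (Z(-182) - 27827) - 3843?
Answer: -4497141/142 ≈ -31670.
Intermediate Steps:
Z(b) = -1/142 (Z(b) = 1/(-142) = -1/142)
(Z(-182) - 27827) - 3843 = (-1/142 - 27827) - 3843 = -3951435/142 - 3843 = -4497141/142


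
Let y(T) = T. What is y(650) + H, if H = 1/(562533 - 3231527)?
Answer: 1734846099/2668994 ≈ 650.00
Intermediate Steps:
H = -1/2668994 (H = 1/(-2668994) = -1/2668994 ≈ -3.7467e-7)
y(650) + H = 650 - 1/2668994 = 1734846099/2668994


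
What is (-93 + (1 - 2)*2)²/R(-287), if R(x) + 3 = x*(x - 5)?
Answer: 9025/83801 ≈ 0.10770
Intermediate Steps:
R(x) = -3 + x*(-5 + x) (R(x) = -3 + x*(x - 5) = -3 + x*(-5 + x))
(-93 + (1 - 2)*2)²/R(-287) = (-93 + (1 - 2)*2)²/(-3 + (-287)² - 5*(-287)) = (-93 - 1*2)²/(-3 + 82369 + 1435) = (-93 - 2)²/83801 = (-95)²*(1/83801) = 9025*(1/83801) = 9025/83801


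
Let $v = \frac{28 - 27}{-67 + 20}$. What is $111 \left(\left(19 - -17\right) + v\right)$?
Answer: $\frac{187701}{47} \approx 3993.6$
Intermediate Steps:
$v = - \frac{1}{47}$ ($v = 1 \frac{1}{-47} = 1 \left(- \frac{1}{47}\right) = - \frac{1}{47} \approx -0.021277$)
$111 \left(\left(19 - -17\right) + v\right) = 111 \left(\left(19 - -17\right) - \frac{1}{47}\right) = 111 \left(\left(19 + 17\right) - \frac{1}{47}\right) = 111 \left(36 - \frac{1}{47}\right) = 111 \cdot \frac{1691}{47} = \frac{187701}{47}$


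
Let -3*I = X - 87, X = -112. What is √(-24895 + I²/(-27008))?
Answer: I*√2553655791302/10128 ≈ 157.78*I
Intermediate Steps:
I = 199/3 (I = -(-112 - 87)/3 = -⅓*(-199) = 199/3 ≈ 66.333)
√(-24895 + I²/(-27008)) = √(-24895 + (199/3)²/(-27008)) = √(-24895 + (39601/9)*(-1/27008)) = √(-24895 - 39601/243072) = √(-6051317041/243072) = I*√2553655791302/10128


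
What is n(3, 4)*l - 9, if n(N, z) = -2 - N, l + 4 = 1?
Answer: 6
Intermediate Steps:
l = -3 (l = -4 + 1 = -3)
n(3, 4)*l - 9 = (-2 - 1*3)*(-3) - 9 = (-2 - 3)*(-3) - 9 = -5*(-3) - 9 = 15 - 9 = 6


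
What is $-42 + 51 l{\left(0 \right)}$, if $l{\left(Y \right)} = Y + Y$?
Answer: $-42$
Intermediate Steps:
$l{\left(Y \right)} = 2 Y$
$-42 + 51 l{\left(0 \right)} = -42 + 51 \cdot 2 \cdot 0 = -42 + 51 \cdot 0 = -42 + 0 = -42$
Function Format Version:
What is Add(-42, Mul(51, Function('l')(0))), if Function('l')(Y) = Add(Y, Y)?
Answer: -42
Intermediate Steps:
Function('l')(Y) = Mul(2, Y)
Add(-42, Mul(51, Function('l')(0))) = Add(-42, Mul(51, Mul(2, 0))) = Add(-42, Mul(51, 0)) = Add(-42, 0) = -42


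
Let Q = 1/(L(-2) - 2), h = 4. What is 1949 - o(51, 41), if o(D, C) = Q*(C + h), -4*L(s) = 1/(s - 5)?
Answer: 21691/11 ≈ 1971.9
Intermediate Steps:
L(s) = -1/(4*(-5 + s)) (L(s) = -1/(4*(s - 5)) = -1/(4*(-5 + s)))
Q = -28/55 (Q = 1/(-1/(-20 + 4*(-2)) - 2) = 1/(-1/(-20 - 8) - 2) = 1/(-1/(-28) - 2) = 1/(-1*(-1/28) - 2) = 1/(1/28 - 2) = 1/(-55/28) = -28/55 ≈ -0.50909)
o(D, C) = -112/55 - 28*C/55 (o(D, C) = -28*(C + 4)/55 = -28*(4 + C)/55 = -112/55 - 28*C/55)
1949 - o(51, 41) = 1949 - (-112/55 - 28/55*41) = 1949 - (-112/55 - 1148/55) = 1949 - 1*(-252/11) = 1949 + 252/11 = 21691/11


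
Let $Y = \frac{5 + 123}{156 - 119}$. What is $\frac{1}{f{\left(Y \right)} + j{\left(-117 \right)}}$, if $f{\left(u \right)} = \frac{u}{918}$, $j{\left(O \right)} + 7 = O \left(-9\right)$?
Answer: $\frac{16983}{17764282} \approx 0.00095602$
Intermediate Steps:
$j{\left(O \right)} = -7 - 9 O$ ($j{\left(O \right)} = -7 + O \left(-9\right) = -7 - 9 O$)
$Y = \frac{128}{37} \approx 3.4595$
$f{\left(u \right)} = \frac{u}{918}$ ($f{\left(u \right)} = u \frac{1}{918} = \frac{u}{918}$)
$\frac{1}{f{\left(Y \right)} + j{\left(-117 \right)}} = \frac{1}{\frac{1}{918} \cdot \frac{128}{37} - -1046} = \frac{1}{\frac{64}{16983} + \left(-7 + 1053\right)} = \frac{1}{\frac{64}{16983} + 1046} = \frac{1}{\frac{17764282}{16983}} = \frac{16983}{17764282}$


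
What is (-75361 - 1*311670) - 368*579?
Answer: -600103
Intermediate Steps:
(-75361 - 1*311670) - 368*579 = (-75361 - 311670) - 213072 = -387031 - 213072 = -600103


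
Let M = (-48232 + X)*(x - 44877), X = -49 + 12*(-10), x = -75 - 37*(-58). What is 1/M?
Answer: 1/2071853206 ≈ 4.8266e-10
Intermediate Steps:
x = 2071 (x = -75 + 2146 = 2071)
X = -169 (X = -49 - 120 = -169)
M = 2071853206 (M = (-48232 - 169)*(2071 - 44877) = -48401*(-42806) = 2071853206)
1/M = 1/2071853206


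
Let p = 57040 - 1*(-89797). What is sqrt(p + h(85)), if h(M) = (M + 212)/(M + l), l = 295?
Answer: sqrt(5300843915)/190 ≈ 383.19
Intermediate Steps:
p = 146837 (p = 57040 + 89797 = 146837)
h(M) = (212 + M)/(295 + M) (h(M) = (M + 212)/(M + 295) = (212 + M)/(295 + M))
sqrt(p + h(85)) = sqrt(146837 + (212 + 85)/(295 + 85)) = sqrt(146837 + 297/380) = sqrt(55798357/380) = sqrt(5300843915)/190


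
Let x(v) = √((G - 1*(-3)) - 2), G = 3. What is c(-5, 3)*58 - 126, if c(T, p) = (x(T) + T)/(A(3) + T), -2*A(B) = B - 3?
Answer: -456/5 ≈ -91.200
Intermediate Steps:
A(B) = 3/2 - B/2 (A(B) = -(B - 3)/2 = -(-3 + B)/2 = 3/2 - B/2)
x(v) = 2 (x(v) = √((3 - 1*(-3)) - 2) = √((3 + 3) - 2) = √(6 - 2) = √4 = 2)
c(T, p) = (2 + T)/T (c(T, p) = (2 + T)/((3/2 - ½*3) + T) = (2 + T)/((3/2 - 3/2) + T) = (2 + T)/(0 + T) = (2 + T)/T)
c(-5, 3)*58 - 126 = ((2 - 5)/(-5))*58 - 126 = -⅕*(-3)*58 - 126 = (⅗)*58 - 126 = 174/5 - 126 = -456/5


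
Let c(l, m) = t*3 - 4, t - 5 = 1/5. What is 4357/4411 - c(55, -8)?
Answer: -234053/22055 ≈ -10.612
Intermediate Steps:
t = 26/5 (t = 5 + 1/5 = 5 + ⅕ = 26/5 ≈ 5.2000)
c(l, m) = 58/5 (c(l, m) = (26/5)*3 - 4 = 78/5 - 4 = 58/5)
4357/4411 - c(55, -8) = 4357/4411 - 1*58/5 = 4357*(1/4411) - 58/5 = 4357/4411 - 58/5 = -234053/22055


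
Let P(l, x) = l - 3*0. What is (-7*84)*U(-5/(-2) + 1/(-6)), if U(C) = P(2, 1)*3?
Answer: -3528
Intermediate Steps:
P(l, x) = l (P(l, x) = l + 0 = l)
U(C) = 6 (U(C) = 2*3 = 6)
(-7*84)*U(-5/(-2) + 1/(-6)) = -7*84*6 = -588*6 = -3528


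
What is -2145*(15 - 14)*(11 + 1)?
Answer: -25740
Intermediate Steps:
-2145*(15 - 14)*(11 + 1) = -2145*12 = -25740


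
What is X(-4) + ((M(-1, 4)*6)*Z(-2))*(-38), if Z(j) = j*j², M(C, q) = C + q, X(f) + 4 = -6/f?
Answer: 10939/2 ≈ 5469.5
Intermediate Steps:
X(f) = -4 - 6/f
Z(j) = j³
X(-4) + ((M(-1, 4)*6)*Z(-2))*(-38) = (-4 - 6/(-4)) + (((-1 + 4)*6)*(-2)³)*(-38) = (-4 - 6*(-¼)) + ((3*6)*(-8))*(-38) = (-4 + 3/2) + (18*(-8))*(-38) = -5/2 - 144*(-38) = -5/2 + 5472 = 10939/2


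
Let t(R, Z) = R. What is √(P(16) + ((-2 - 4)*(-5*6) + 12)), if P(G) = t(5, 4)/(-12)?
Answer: 11*√57/6 ≈ 13.841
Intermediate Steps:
P(G) = -5/12 (P(G) = 5/(-12) = 5*(-1/12) = -5/12)
√(P(16) + ((-2 - 4)*(-5*6) + 12)) = √(-5/12 + ((-2 - 4)*(-5*6) + 12)) = √(-5/12 + (-6*(-30) + 12)) = √(-5/12 + (180 + 12)) = √(-5/12 + 192) = √(2299/12) = 11*√57/6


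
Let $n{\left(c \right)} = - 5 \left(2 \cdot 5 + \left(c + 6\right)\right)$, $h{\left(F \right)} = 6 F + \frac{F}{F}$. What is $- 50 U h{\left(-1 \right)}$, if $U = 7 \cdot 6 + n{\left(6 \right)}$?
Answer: $-17000$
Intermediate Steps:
$h{\left(F \right)} = 1 + 6 F$ ($h{\left(F \right)} = 6 F + 1 = 1 + 6 F$)
$n{\left(c \right)} = -80 - 5 c$ ($n{\left(c \right)} = - 5 \left(10 + \left(6 + c\right)\right) = - 5 \left(16 + c\right) = -80 - 5 c$)
$U = -68$ ($U = 7 \cdot 6 - 110 = 42 - 110 = -68$)
$- 50 U h{\left(-1 \right)} = \left(-50\right) \left(-68\right) \left(1 + 6 \left(-1\right)\right) = 3400 \left(1 - 6\right) = 3400 \left(-5\right) = -17000$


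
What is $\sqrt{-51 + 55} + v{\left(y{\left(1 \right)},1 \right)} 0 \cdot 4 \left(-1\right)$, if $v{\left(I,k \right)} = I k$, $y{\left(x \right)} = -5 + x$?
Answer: $2$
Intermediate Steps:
$\sqrt{-51 + 55} + v{\left(y{\left(1 \right)},1 \right)} 0 \cdot 4 \left(-1\right) = \sqrt{-51 + 55} + \left(-5 + 1\right) 1 \cdot 0 \cdot 4 \left(-1\right) = \sqrt{4} + \left(-4\right) 1 \cdot 0 \left(-1\right) = 2 - 0 = 2 + 0 = 2$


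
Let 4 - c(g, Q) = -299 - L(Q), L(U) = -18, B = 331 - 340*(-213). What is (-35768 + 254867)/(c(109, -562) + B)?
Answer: 219099/73036 ≈ 2.9999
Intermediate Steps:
B = 72751 (B = 331 + 72420 = 72751)
c(g, Q) = 285 (c(g, Q) = 4 - (-299 - 1*(-18)) = 4 - (-299 + 18) = 4 - 1*(-281) = 4 + 281 = 285)
(-35768 + 254867)/(c(109, -562) + B) = (-35768 + 254867)/(285 + 72751) = 219099/73036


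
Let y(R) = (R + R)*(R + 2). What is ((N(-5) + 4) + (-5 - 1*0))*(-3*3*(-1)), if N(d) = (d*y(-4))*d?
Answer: 3591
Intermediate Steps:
y(R) = 2*R*(2 + R) (y(R) = (2*R)*(2 + R) = 2*R*(2 + R))
N(d) = 16*d**2 (N(d) = (d*(2*(-4)*(2 - 4)))*d = (d*(2*(-4)*(-2)))*d = (d*16)*d = (16*d)*d = 16*d**2)
((N(-5) + 4) + (-5 - 1*0))*(-3*3*(-1)) = ((16*(-5)**2 + 4) + (-5 - 1*0))*(-3*3*(-1)) = ((16*25 + 4) + (-5 + 0))*(-9*(-1)) = ((400 + 4) - 5)*9 = (404 - 5)*9 = 399*9 = 3591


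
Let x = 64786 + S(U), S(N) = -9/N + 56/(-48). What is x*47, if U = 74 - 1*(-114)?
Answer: 36538619/12 ≈ 3.0449e+6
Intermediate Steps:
U = 188 (U = 74 + 114 = 188)
S(N) = -7/6 - 9/N (S(N) = -9/N + 56*(-1/48) = -9/N - 7/6 = -7/6 - 9/N)
x = 36538619/564 (x = 64786 + (-7/6 - 9/188) = 64786 - 685/564 = 36538619/564 ≈ 64785.)
x*47 = (36538619/564)*47 = 36538619/12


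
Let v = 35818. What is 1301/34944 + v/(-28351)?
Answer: -1214739541/990697344 ≈ -1.2261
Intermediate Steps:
1301/34944 + v/(-28351) = 1301/34944 + 35818/(-28351) = 1301*(1/34944) + 35818*(-1/28351) = 1301/34944 - 35818/28351 = -1214739541/990697344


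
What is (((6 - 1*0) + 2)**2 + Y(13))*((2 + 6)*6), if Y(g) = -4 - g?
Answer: 2256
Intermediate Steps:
(((6 - 1*0) + 2)**2 + Y(13))*((2 + 6)*6) = (((6 - 1*0) + 2)**2 + (-4 - 1*13))*((2 + 6)*6) = (((6 + 0) + 2)**2 + (-4 - 13))*(8*6) = ((6 + 2)**2 - 17)*48 = (8**2 - 17)*48 = (64 - 17)*48 = 47*48 = 2256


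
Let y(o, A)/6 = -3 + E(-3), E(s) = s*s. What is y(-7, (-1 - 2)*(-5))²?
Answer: 1296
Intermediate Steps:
E(s) = s²
y(o, A) = 36 (y(o, A) = 6*(-3 + (-3)²) = 6*(-3 + 9) = 6*6 = 36)
y(-7, (-1 - 2)*(-5))² = 36² = 1296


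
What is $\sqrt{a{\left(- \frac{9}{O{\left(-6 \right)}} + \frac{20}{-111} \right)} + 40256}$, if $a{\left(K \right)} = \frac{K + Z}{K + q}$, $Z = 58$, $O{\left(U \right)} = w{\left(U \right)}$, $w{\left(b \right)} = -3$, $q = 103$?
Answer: $\frac{3 \sqrt{617126653038}}{11746} \approx 200.64$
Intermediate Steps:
$O{\left(U \right)} = -3$
$a{\left(K \right)} = \frac{58 + K}{103 + K}$ ($a{\left(K \right)} = \frac{K + 58}{K + 103} = \frac{58 + K}{103 + K}$)
$\sqrt{a{\left(- \frac{9}{O{\left(-6 \right)}} + \frac{20}{-111} \right)} + 40256} = \sqrt{\frac{58 + \left(- \frac{9}{-3} + \frac{20}{-111}\right)}{103 + \left(- \frac{9}{-3} + \frac{20}{-111}\right)} + 40256} = \sqrt{\frac{58 + \left(\left(-9\right) \left(- \frac{1}{3}\right) + 20 \left(- \frac{1}{111}\right)\right)}{103 + \left(\left(-9\right) \left(- \frac{1}{3}\right) + 20 \left(- \frac{1}{111}\right)\right)} + 40256} = \sqrt{\frac{58 + \left(3 - \frac{20}{111}\right)}{103 + \left(3 - \frac{20}{111}\right)} + 40256} = \sqrt{\frac{58 + \frac{313}{111}}{103 + \frac{313}{111}} + 40256} = \sqrt{\frac{1}{\frac{11746}{111}} \cdot \frac{6751}{111} + 40256} = \sqrt{\frac{111}{11746} \cdot \frac{6751}{111} + 40256} = \sqrt{\frac{6751}{11746} + 40256} = \sqrt{\frac{472853727}{11746}} = \frac{3 \sqrt{617126653038}}{11746}$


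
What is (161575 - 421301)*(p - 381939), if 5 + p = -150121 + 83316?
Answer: 116551782774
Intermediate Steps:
p = -66810 (p = -5 + (-150121 + 83316) = -5 - 66805 = -66810)
(161575 - 421301)*(p - 381939) = (161575 - 421301)*(-66810 - 381939) = -259726*(-448749) = 116551782774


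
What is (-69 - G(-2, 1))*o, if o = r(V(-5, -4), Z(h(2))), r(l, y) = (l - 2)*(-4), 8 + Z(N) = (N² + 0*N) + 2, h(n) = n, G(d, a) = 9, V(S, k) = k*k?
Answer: 4368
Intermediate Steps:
V(S, k) = k²
Z(N) = -6 + N² (Z(N) = -8 + ((N² + 0*N) + 2) = -8 + ((N² + 0) + 2) = -8 + (N² + 2) = -8 + (2 + N²) = -6 + N²)
r(l, y) = 8 - 4*l (r(l, y) = (-2 + l)*(-4) = 8 - 4*l)
o = -56 (o = 8 - 4*(-4)² = 8 - 4*16 = 8 - 64 = -56)
(-69 - G(-2, 1))*o = (-69 - 1*9)*(-56) = (-69 - 9)*(-56) = -78*(-56) = 4368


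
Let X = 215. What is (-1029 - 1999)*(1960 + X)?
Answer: -6585900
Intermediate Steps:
(-1029 - 1999)*(1960 + X) = (-1029 - 1999)*(1960 + 215) = -3028*2175 = -6585900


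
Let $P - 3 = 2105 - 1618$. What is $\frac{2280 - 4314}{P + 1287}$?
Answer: $- \frac{2034}{1777} \approx -1.1446$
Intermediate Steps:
$P = 490$ ($P = 3 + \left(2105 - 1618\right) = 3 + 487 = 490$)
$\frac{2280 - 4314}{P + 1287} = \frac{2280 - 4314}{490 + 1287} = - \frac{2034}{1777}$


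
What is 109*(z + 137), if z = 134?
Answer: 29539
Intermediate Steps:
109*(z + 137) = 109*(134 + 137) = 109*271 = 29539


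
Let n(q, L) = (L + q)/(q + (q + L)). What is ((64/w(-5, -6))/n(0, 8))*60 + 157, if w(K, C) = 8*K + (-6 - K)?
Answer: 2597/41 ≈ 63.341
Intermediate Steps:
w(K, C) = -6 + 7*K
n(q, L) = (L + q)/(L + 2*q) (n(q, L) = (L + q)/(q + (L + q)) = (L + q)/(L + 2*q))
((64/w(-5, -6))/n(0, 8))*60 + 157 = ((64/(-6 + 7*(-5)))/(((8 + 0)/(8 + 2*0))))*60 + 157 = ((64/(-6 - 35))/((8/(8 + 0))))*60 + 157 = ((64/(-41))/((8/8)))*60 + 157 = ((64*(-1/41))/(((⅛)*8)))*60 + 157 = -64/41/1*60 + 157 = -64/41*1*60 + 157 = -64/41*60 + 157 = -3840/41 + 157 = 2597/41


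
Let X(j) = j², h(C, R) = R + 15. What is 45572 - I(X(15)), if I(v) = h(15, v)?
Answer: 45332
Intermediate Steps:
h(C, R) = 15 + R
I(v) = 15 + v
45572 - I(X(15)) = 45572 - (15 + 15²) = 45572 - (15 + 225) = 45572 - 1*240 = 45572 - 240 = 45332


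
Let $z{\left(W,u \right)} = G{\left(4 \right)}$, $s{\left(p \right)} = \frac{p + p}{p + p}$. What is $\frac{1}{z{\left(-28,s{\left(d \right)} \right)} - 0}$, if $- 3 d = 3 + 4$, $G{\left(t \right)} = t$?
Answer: $\frac{1}{4} \approx 0.25$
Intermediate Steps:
$d = - \frac{7}{3}$ ($d = - \frac{3 + 4}{3} = \left(- \frac{1}{3}\right) 7 = - \frac{7}{3} \approx -2.3333$)
$s{\left(p \right)} = 1$ ($s{\left(p \right)} = \frac{2 p}{2 p} = 2 p \frac{1}{2 p} = 1$)
$z{\left(W,u \right)} = 4$
$\frac{1}{z{\left(-28,s{\left(d \right)} \right)} - 0} = \frac{1}{4 - 0} = \frac{1}{4 + 0} = \frac{1}{4}$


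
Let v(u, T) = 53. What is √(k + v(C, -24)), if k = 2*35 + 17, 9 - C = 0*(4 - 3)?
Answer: 2*√35 ≈ 11.832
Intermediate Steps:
C = 9 (C = 9 - 0*(4 - 3) = 9 - 0 = 9 - 1*0 = 9 + 0 = 9)
k = 87 (k = 70 + 17 = 87)
√(k + v(C, -24)) = √(87 + 53) = √140 = 2*√35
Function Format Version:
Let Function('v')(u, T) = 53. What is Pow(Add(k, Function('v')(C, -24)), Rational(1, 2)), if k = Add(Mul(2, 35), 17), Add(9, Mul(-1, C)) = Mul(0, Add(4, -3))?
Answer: Mul(2, Pow(35, Rational(1, 2))) ≈ 11.832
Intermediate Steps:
C = 9 (C = Add(9, Mul(-1, Mul(0, Add(4, -3)))) = Add(9, Mul(-1, Mul(0, 1))) = Add(9, Mul(-1, 0)) = Add(9, 0) = 9)
k = 87 (k = Add(70, 17) = 87)
Pow(Add(k, Function('v')(C, -24)), Rational(1, 2)) = Pow(Add(87, 53), Rational(1, 2)) = Pow(140, Rational(1, 2)) = Mul(2, Pow(35, Rational(1, 2)))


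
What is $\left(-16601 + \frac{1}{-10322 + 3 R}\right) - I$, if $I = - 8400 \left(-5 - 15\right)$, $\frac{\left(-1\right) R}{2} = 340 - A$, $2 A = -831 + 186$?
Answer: $- \frac{2639240498}{14297} \approx -1.846 \cdot 10^{5}$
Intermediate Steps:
$A = - \frac{645}{2}$ ($A = \frac{-831 + 186}{2} = \frac{1}{2} \left(-645\right) = - \frac{645}{2} \approx -322.5$)
$R = -1325$ ($R = - 2 \left(340 - - \frac{645}{2}\right) = - 2 \left(340 + \frac{645}{2}\right) = \left(-2\right) \frac{1325}{2} = -1325$)
$I = 168000$ ($I = - 8400 \left(-5 - 15\right) = \left(-8400\right) \left(-20\right) = 168000$)
$\left(-16601 + \frac{1}{-10322 + 3 R}\right) - I = \left(-16601 + \frac{1}{-10322 + 3 \left(-1325\right)}\right) - 168000 = \left(-16601 + \frac{1}{-10322 - 3975}\right) - 168000 = \left(-16601 + \frac{1}{-14297}\right) - 168000 = \left(-16601 - \frac{1}{14297}\right) - 168000 = - \frac{237344498}{14297} - 168000 = - \frac{2639240498}{14297}$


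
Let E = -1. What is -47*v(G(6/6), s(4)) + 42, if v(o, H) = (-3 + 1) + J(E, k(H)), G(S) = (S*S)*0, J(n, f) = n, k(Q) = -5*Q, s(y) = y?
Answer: 183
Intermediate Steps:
G(S) = 0 (G(S) = S²*0 = 0)
v(o, H) = -3 (v(o, H) = (-3 + 1) - 1 = -2 - 1 = -3)
-47*v(G(6/6), s(4)) + 42 = -47*(-3) + 42 = 141 + 42 = 183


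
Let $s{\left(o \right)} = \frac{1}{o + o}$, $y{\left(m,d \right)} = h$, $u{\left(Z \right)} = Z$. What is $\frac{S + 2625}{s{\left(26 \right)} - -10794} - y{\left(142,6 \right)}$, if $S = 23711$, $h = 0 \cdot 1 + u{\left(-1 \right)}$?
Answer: $\frac{1930761}{561289} \approx 3.4399$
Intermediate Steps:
$h = -1$ ($h = 0 \cdot 1 - 1 = 0 - 1 = -1$)
$y{\left(m,d \right)} = -1$
$s{\left(o \right)} = \frac{1}{2 o}$
$\frac{S + 2625}{s{\left(26 \right)} - -10794} - y{\left(142,6 \right)} = \frac{23711 + 2625}{\frac{1}{2 \cdot 26} - -10794} - -1 = \frac{26336}{\frac{1}{2} \cdot \frac{1}{26} + 10794} + 1 = \frac{26336}{\frac{1}{52} + 10794} + 1 = \frac{26336}{\frac{561289}{52}} + 1 = 26336 \cdot \frac{52}{561289} + 1 = \frac{1369472}{561289} + 1 = \frac{1930761}{561289}$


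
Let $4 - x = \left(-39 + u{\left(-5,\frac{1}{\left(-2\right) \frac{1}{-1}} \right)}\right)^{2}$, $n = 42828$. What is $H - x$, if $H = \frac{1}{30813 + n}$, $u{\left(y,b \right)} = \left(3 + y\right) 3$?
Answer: $\frac{148828462}{73641} \approx 2021.0$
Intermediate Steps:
$u{\left(y,b \right)} = 9 + 3 y$
$H = \frac{1}{73641}$ ($H = \frac{1}{30813 + 42828} = \frac{1}{73641} \approx 1.3579 \cdot 10^{-5}$)
$x = -2021$ ($x = 4 - \left(-39 + \left(9 + 3 \left(-5\right)\right)\right)^{2} = 4 - \left(-39 + \left(9 - 15\right)\right)^{2} = 4 - \left(-39 - 6\right)^{2} = 4 - \left(-45\right)^{2} = 4 - 2025 = -2021$)
$H - x = \frac{1}{73641} - -2021 = \frac{1}{73641} + 2021 = \frac{148828462}{73641}$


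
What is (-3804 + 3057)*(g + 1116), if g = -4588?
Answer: 2593584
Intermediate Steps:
(-3804 + 3057)*(g + 1116) = (-3804 + 3057)*(-4588 + 1116) = -747*(-3472) = 2593584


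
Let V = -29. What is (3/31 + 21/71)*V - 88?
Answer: -218744/2201 ≈ -99.384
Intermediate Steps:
(3/31 + 21/71)*V - 88 = (3/31 + 21/71)*(-29) - 88 = (864/2201)*(-29) - 88 = -25056/2201 - 88 = -218744/2201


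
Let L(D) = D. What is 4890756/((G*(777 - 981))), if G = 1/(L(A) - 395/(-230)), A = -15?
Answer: 249020993/782 ≈ 3.1844e+5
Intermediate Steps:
G = -46/611 (G = 1/(-15 - 395/(-230)) = 1/(-15 - 395*(-1/230)) = 1/(-15 + 79/46) = 1/(-611/46) = -46/611 ≈ -0.075286)
4890756/((G*(777 - 981))) = 4890756/((-46*(777 - 981)/611)) = 4890756/((-46/611*(-204))) = 4890756/(9384/611) = 4890756*(611/9384) = 249020993/782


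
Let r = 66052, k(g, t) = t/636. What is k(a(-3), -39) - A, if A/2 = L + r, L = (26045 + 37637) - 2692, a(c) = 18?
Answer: -53865821/212 ≈ -2.5408e+5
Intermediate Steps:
k(g, t) = t/636 (k(g, t) = t*(1/636) = t/636)
L = 60990 (L = 63682 - 2692 = 60990)
A = 254084 (A = 2*(60990 + 66052) = 2*127042 = 254084)
k(a(-3), -39) - A = (1/636)*(-39) - 1*254084 = -13/212 - 254084 = -53865821/212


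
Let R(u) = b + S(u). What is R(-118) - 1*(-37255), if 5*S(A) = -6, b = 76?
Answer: 186649/5 ≈ 37330.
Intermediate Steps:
S(A) = -6/5 (S(A) = (1/5)*(-6) = -6/5)
R(u) = 374/5 (R(u) = 76 - 6/5 = 374/5)
R(-118) - 1*(-37255) = 374/5 - 1*(-37255) = 374/5 + 37255 = 186649/5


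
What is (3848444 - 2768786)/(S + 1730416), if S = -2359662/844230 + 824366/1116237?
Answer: 169571222688336930/271779033871996741 ≈ 0.62393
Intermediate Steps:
S = -322997920619/157060127085 (S = -2359662*1/844230 + 824366*(1/1116237) = -393277/140705 + 824366/1116237 = -322997920619/157060127085 ≈ -2.0565)
(3848444 - 2768786)/(S + 1730416) = (3848444 - 2768786)/(-322997920619/157060127085 + 1730416) = 1079658/(271779033871996741/157060127085) = 1079658*(157060127085/271779033871996741) = 169571222688336930/271779033871996741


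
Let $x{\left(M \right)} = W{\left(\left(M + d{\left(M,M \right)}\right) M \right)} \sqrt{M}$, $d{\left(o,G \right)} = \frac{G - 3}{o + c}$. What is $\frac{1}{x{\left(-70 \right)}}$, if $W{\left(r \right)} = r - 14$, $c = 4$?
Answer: $- \frac{33 i \sqrt{70}}{11107810} \approx - 2.4856 \cdot 10^{-5} i$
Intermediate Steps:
$d{\left(o,G \right)} = \frac{-3 + G}{4 + o}$ ($d{\left(o,G \right)} = \frac{G - 3}{o + 4} = \frac{-3 + G}{4 + o}$)
$W{\left(r \right)} = -14 + r$
$x{\left(M \right)} = \sqrt{M} \left(-14 + M \left(M + \frac{-3 + M}{4 + M}\right)\right)$ ($x{\left(M \right)} = \left(-14 + \left(M + \frac{-3 + M}{4 + M}\right) M\right) \sqrt{M} = \left(-14 + M \left(M + \frac{-3 + M}{4 + M}\right)\right) \sqrt{M} = \sqrt{M} \left(-14 + M \left(M + \frac{-3 + M}{4 + M}\right)\right)$)
$\frac{1}{x{\left(-70 \right)}} = \frac{1}{\sqrt{-70} \frac{1}{4 - 70} \left(-56 + \left(-70\right)^{3} - -1190 + 5 \left(-70\right)^{2}\right)} = \frac{1}{i \sqrt{70} \frac{1}{-66} \left(-56 - 343000 + 1190 + 5 \cdot 4900\right)} = \frac{1}{i \sqrt{70} \left(- \frac{1}{66}\right) \left(-56 - 343000 + 1190 + 24500\right)} = \frac{1}{i \sqrt{70} \left(- \frac{1}{66}\right) \left(-317366\right)} = \frac{1}{\frac{158683}{33} i \sqrt{70}} = - \frac{33 i \sqrt{70}}{11107810}$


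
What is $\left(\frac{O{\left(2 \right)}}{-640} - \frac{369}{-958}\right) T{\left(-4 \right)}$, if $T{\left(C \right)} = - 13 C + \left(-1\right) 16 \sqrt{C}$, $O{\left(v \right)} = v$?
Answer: $\frac{761293}{38320} - \frac{58561 i}{4790} \approx 19.867 - 12.226 i$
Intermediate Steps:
$T{\left(C \right)} = - 16 \sqrt{C} - 13 C$ ($T{\left(C \right)} = - 13 C - 16 \sqrt{C} = - 16 \sqrt{C} - 13 C$)
$\left(\frac{O{\left(2 \right)}}{-640} - \frac{369}{-958}\right) T{\left(-4 \right)} = \left(\frac{2}{-640} - \frac{369}{-958}\right) \left(- 16 \sqrt{-4} - -52\right) = \left(2 \left(- \frac{1}{640}\right) - - \frac{369}{958}\right) \left(- 16 \cdot 2 i + 52\right) = \left(- \frac{1}{320} + \frac{369}{958}\right) \left(- 32 i + 52\right) = \frac{58561 \left(52 - 32 i\right)}{153280} = \frac{761293}{38320} - \frac{58561 i}{4790}$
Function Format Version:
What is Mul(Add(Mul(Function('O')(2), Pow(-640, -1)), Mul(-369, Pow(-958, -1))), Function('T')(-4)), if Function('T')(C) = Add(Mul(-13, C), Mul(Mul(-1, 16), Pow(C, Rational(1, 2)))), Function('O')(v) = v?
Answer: Add(Rational(761293, 38320), Mul(Rational(-58561, 4790), I)) ≈ Add(19.867, Mul(-12.226, I))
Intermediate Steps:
Function('T')(C) = Add(Mul(-16, Pow(C, Rational(1, 2))), Mul(-13, C)) (Function('T')(C) = Add(Mul(-13, C), Mul(-16, Pow(C, Rational(1, 2)))) = Add(Mul(-16, Pow(C, Rational(1, 2))), Mul(-13, C)))
Mul(Add(Mul(Function('O')(2), Pow(-640, -1)), Mul(-369, Pow(-958, -1))), Function('T')(-4)) = Mul(Add(Mul(2, Pow(-640, -1)), Mul(-369, Pow(-958, -1))), Add(Mul(-16, Pow(-4, Rational(1, 2))), Mul(-13, -4))) = Mul(Add(Mul(2, Rational(-1, 640)), Mul(-369, Rational(-1, 958))), Add(Mul(-16, Mul(2, I)), 52)) = Mul(Add(Rational(-1, 320), Rational(369, 958)), Add(Mul(-32, I), 52)) = Mul(Rational(58561, 153280), Add(52, Mul(-32, I))) = Add(Rational(761293, 38320), Mul(Rational(-58561, 4790), I))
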